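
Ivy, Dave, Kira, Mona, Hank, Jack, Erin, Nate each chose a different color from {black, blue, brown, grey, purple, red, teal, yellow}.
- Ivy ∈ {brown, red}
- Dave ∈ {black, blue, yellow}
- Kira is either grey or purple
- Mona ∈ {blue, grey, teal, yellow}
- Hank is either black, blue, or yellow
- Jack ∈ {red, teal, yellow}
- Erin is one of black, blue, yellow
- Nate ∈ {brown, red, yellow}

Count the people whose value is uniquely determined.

3

The 8 variables together cover exactly {black, blue, brown, grey, purple, red, teal, yellow} — 8 values for 8 variables — and purple appears only in Kira's list, so Kira = purple.
The 7 still-open variables together cover exactly {black, blue, brown, grey, red, teal, yellow} — 7 values for 7 variables — and grey appears only in Mona's list, so Mona = grey.
The 6 still-open variables draw from only 6 values {black, blue, brown, red, teal, yellow}, so each is used; only Jack can be teal, hence Jack = teal.
The 3 variables Dave, Hank, Erin are confined to {black, blue, yellow}, which locks those values in; drop them from Nate.
Determined: Kira=purple, Mona=grey, Jack=teal. The other people each still have more than one consistent value. That makes 3.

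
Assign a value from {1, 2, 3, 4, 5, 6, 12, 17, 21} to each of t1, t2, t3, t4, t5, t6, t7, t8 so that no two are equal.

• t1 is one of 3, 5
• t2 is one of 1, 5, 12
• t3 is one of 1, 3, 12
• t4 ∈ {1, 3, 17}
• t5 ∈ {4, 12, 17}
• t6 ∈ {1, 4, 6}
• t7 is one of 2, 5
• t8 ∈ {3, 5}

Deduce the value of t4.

Among the 8 variables, 2 fits only t7 (and all 8 values in {1, 2, 3, 4, 5, 6, 12, 17} must be used), so t7 = 2.
The 7 still-open variables together cover exactly {1, 3, 4, 5, 6, 12, 17} — 7 values for 7 variables — and 6 appears only in t6's list, so t6 = 6.
The 6 still-open variables together cover exactly {1, 3, 4, 5, 12, 17} — 6 values for 6 variables — and 4 appears only in t5's list, so t5 = 4.
The 5 still-open variables draw from only 5 values {1, 3, 5, 12, 17}, so each is used; only t4 can be 17, hence t4 = 17.

17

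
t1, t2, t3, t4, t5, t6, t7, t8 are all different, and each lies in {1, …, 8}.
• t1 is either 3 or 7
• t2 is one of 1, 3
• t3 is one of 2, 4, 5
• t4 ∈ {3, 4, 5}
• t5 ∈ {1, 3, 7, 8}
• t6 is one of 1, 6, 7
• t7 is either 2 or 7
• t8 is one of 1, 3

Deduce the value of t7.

2

The 8 variables together cover exactly {1, 2, 3, 4, 5, 6, 7, 8} — 8 values for 8 variables — and 6 appears only in t6's list, so t6 = 6.
The 7 still-open variables draw from only 7 values {1, 2, 3, 4, 5, 7, 8}, so each is used; only t5 can be 8, hence t5 = 8.
t2 and t8 between them cover only {1, 3} — a naked pair. Remove those values from t1, t4.
t1 must be 7 (only option left). Strike 7 from t7.
So t7 = 2.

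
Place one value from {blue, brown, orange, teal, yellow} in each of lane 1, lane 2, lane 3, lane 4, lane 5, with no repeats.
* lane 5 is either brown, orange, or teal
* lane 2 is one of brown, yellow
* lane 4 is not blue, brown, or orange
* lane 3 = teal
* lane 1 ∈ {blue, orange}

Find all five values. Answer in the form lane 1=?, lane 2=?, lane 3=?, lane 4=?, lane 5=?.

lane 3 must be teal (only option left). Remove teal from lane 4, lane 5.
lane 4's domain is down to {yellow}, so lane 4 = yellow. Eliminate yellow elsewhere: lane 2.
lane 2 must be brown (only option left). So lane 5 can't be brown.
lane 5 must be orange (only option left). Eliminate orange elsewhere: lane 1.
lane 1 must be blue (only option left).

lane 1=blue, lane 2=brown, lane 3=teal, lane 4=yellow, lane 5=orange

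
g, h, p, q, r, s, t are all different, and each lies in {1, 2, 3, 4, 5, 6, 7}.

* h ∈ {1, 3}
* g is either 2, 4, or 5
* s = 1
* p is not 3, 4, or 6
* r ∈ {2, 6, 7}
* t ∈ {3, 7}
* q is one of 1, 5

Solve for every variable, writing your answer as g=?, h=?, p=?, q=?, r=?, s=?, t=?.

s has just one choice, so s = 1. Remove 1 from h, p, q.
h's domain is down to {3}, so h = 3. Strike 3 from t.
That leaves q = 5. Eliminate 5 elsewhere: g, p.
That leaves t = 7. Remove 7 from p, r.
p has just one choice, so p = 2. So g, r can't be 2.
That leaves r = 6.
g must be 4 (only option left).

g=4, h=3, p=2, q=5, r=6, s=1, t=7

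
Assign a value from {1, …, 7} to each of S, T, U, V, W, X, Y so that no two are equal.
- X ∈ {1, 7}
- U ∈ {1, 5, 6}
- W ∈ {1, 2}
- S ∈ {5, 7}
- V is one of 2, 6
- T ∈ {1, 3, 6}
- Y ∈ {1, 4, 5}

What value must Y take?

Among the 7 variables, 3 fits only T (and all 7 values in {1, 2, 3, 4, 5, 6, 7} must be used), so T = 3.
The 6 still-open variables together cover exactly {1, 2, 4, 5, 6, 7} — 6 values for 6 variables — and 4 appears only in Y's list, so Y = 4.

4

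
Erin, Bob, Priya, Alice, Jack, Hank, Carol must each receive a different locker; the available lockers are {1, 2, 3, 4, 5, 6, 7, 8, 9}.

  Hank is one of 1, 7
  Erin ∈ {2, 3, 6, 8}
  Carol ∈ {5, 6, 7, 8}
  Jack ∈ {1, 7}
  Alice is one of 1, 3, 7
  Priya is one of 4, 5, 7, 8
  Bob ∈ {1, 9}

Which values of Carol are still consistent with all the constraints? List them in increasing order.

5, 6, 8

Jack and Hank between them cover only {1, 7} — a naked pair. Remove those values from Bob, Priya, Alice, Carol.
Bob's domain is down to {9}, so Bob = 9.
Alice has just one choice, so Alice = 3. Strike 3 from Erin.
No further eliminations apply; Carol can still be any of 5, 6, 8.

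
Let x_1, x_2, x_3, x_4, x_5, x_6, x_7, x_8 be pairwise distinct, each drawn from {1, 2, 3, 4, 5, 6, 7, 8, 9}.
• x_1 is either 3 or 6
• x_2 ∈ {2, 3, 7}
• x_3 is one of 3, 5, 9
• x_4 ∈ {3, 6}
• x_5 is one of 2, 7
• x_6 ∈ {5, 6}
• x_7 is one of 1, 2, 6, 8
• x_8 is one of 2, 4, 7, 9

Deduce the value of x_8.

The 2 variables x_1 and x_4 are confined to {3, 6}, which locks those values in; drop them from x_2, x_3, x_6, x_7.
x_6's domain is down to {5}, so x_6 = 5. So x_3 can't be 5.
x_3 has just one choice, so x_3 = 9. Strike 9 from x_8.
x_2 and x_5 between them cover only {2, 7} — a naked pair. Remove those values from x_7, x_8.
So x_8 = 4.

4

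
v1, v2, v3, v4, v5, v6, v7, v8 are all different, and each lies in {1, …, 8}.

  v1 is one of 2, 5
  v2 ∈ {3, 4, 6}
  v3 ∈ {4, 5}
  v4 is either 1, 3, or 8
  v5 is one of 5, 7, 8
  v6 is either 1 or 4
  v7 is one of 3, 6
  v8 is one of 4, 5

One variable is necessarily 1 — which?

The 8 variables draw from only 8 values {1, 2, 3, 4, 5, 6, 7, 8}, so each is used; only v1 can be 2, hence v1 = 2.
The 7 still-open variables together cover exactly {1, 3, 4, 5, 6, 7, 8} — 7 values for 7 variables — and 7 appears only in v5's list, so v5 = 7.
The 6 still-open variables together cover exactly {1, 3, 4, 5, 6, 8} — 6 values for 6 variables — and 8 appears only in v4's list, so v4 = 8.
The 5 still-open variables draw from only 5 values {1, 3, 4, 5, 6}, so each is used; only v6 can be 1, hence v6 = 1.

v6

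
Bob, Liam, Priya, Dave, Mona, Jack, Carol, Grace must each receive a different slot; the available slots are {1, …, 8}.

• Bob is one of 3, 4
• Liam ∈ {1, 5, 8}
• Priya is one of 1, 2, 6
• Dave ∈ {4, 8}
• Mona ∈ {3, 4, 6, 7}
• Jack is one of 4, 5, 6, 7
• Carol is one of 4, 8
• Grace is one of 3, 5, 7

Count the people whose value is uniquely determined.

3

The 8 variables draw from only 8 values {1, 2, 3, 4, 5, 6, 7, 8}, so each is used; only Priya can be 2, hence Priya = 2.
The 7 still-open variables together cover exactly {1, 3, 4, 5, 6, 7, 8} — 7 values for 7 variables — and 1 appears only in Liam's list, so Liam = 1.
The 2 variables Dave and Carol are confined to {4, 8}, which locks those values in; drop them from Bob, Mona, Jack.
That leaves Bob = 3. Eliminate 3 elsewhere: Mona, Grace.
Determined: Bob=3, Liam=1, Priya=2. The other people each still have more than one consistent value. That makes 3.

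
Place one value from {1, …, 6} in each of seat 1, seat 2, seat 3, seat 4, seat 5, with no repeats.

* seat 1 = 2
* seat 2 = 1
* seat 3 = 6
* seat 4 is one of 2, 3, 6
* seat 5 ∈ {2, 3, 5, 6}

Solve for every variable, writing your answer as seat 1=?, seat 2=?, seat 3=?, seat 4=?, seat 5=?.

seat 1 must be 2 (only option left). Remove 2 from seat 4, seat 5.
That leaves seat 2 = 1.
That leaves seat 3 = 6. Eliminate 6 elsewhere: seat 4, seat 5.
seat 4's domain is down to {3}, so seat 4 = 3. Eliminate 3 elsewhere: seat 5.
seat 5 must be 5 (only option left).

seat 1=2, seat 2=1, seat 3=6, seat 4=3, seat 5=5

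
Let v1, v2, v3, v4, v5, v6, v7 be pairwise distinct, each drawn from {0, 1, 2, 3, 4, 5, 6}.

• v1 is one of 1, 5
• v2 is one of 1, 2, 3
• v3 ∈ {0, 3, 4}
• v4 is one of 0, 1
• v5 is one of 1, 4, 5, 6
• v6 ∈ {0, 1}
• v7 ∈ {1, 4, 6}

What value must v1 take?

The 7 variables draw from only 7 values {0, 1, 2, 3, 4, 5, 6}, so each is used; only v2 can be 2, hence v2 = 2.
Among the 6 still-open variables, 3 fits only v3 (and all 6 values in {0, 1, 3, 4, 5, 6} must be used), so v3 = 3.
v4 and v6 between them cover only {0, 1} — a naked pair. Remove those values from v1, v5, v7.
So v1 = 5.

5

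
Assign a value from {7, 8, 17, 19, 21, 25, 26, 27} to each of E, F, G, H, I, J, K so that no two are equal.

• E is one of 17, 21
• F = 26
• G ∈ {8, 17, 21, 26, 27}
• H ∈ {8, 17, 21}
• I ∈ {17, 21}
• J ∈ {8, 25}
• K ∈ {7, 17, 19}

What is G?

F must be 26 (only option left). Remove 26 from G.
E and I between them cover only {17, 21} — a naked pair. Remove those values from G, H, K.
H must be 8 (only option left). Eliminate 8 elsewhere: G, J.
So G = 27.

27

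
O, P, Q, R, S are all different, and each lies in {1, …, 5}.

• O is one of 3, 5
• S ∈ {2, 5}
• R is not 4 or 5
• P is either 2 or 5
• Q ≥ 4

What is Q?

4

The 5 variables together cover exactly {1, 2, 3, 4, 5} — 5 values for 5 variables — and 1 appears only in R's list, so R = 1.
The 4 still-open variables together cover exactly {2, 3, 4, 5} — 4 values for 4 variables — and 3 appears only in O's list, so O = 3.
The 3 still-open variables draw from only 3 values {2, 4, 5}, so each is used; only Q can be 4, hence Q = 4.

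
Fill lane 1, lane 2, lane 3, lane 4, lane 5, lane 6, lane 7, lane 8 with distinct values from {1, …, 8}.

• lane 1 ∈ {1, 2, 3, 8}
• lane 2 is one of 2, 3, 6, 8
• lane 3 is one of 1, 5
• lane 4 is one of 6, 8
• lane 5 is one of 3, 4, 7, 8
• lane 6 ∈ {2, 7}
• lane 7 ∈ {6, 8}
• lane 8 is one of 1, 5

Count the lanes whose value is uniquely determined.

2

Among the 8 variables, 4 fits only lane 5 (and all 8 values in {1, 2, 3, 4, 5, 6, 7, 8} must be used), so lane 5 = 4.
The 7 still-open variables together cover exactly {1, 2, 3, 5, 6, 7, 8} — 7 values for 7 variables — and 7 appears only in lane 6's list, so lane 6 = 7.
lane 3 and lane 8 between them cover only {1, 5} — a naked pair. Remove those values from lane 1.
The 2 variables lane 4 and lane 7 are confined to {6, 8}, which locks those values in; drop them from lane 1, lane 2.
Determined: lane 5=4, lane 6=7. The other lanes each still have more than one consistent value. That makes 2.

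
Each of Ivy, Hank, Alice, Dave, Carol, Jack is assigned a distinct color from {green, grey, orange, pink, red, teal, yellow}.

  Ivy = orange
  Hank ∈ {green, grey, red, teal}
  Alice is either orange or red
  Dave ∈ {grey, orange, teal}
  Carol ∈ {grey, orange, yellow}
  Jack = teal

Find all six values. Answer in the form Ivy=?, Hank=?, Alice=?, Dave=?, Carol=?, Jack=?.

Ivy's domain is down to {orange}, so Ivy = orange. So Alice, Dave, Carol can't be orange.
Alice must be red (only option left). So Hank can't be red.
Jack has just one choice, so Jack = teal. So Hank, Dave can't be teal.
Dave has just one choice, so Dave = grey. Remove grey from Hank, Carol.
Carol has just one choice, so Carol = yellow.
That leaves Hank = green.

Ivy=orange, Hank=green, Alice=red, Dave=grey, Carol=yellow, Jack=teal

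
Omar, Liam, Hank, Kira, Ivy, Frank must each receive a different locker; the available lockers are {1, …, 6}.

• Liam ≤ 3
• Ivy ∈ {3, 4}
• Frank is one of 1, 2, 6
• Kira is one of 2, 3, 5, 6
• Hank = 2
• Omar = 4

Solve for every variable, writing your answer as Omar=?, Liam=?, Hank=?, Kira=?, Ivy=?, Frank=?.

Omar=4, Liam=1, Hank=2, Kira=5, Ivy=3, Frank=6

Omar's domain is down to {4}, so Omar = 4. Strike 4 from Ivy.
Hank's domain is down to {2}, so Hank = 2. So Liam, Kira, Frank can't be 2.
Ivy must be 3 (only option left). So Liam, Kira can't be 3.
Liam must be 1 (only option left). So Frank can't be 1.
Frank must be 6 (only option left). So Kira can't be 6.
That leaves Kira = 5.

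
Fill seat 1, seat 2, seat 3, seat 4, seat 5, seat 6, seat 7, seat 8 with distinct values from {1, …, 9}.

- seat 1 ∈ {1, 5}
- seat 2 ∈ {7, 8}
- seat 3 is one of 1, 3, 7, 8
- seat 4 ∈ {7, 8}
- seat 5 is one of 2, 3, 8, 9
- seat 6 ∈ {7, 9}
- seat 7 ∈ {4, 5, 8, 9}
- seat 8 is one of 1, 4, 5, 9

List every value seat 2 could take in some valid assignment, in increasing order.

7, 8

The 8 variables together cover exactly {1, 2, 3, 4, 5, 7, 8, 9} — 8 values for 8 variables — and 2 appears only in seat 5's list, so seat 5 = 2.
Among the 7 still-open variables, 3 fits only seat 3 (and all 7 values in {1, 3, 4, 5, 7, 8, 9} must be used), so seat 3 = 3.
seat 2 and seat 4 between them cover only {7, 8} — a naked pair. Remove those values from seat 6, seat 7.
seat 6 has just one choice, so seat 6 = 9. Eliminate 9 elsewhere: seat 7, seat 8.
No further eliminations apply; seat 2 can still be any of 7, 8.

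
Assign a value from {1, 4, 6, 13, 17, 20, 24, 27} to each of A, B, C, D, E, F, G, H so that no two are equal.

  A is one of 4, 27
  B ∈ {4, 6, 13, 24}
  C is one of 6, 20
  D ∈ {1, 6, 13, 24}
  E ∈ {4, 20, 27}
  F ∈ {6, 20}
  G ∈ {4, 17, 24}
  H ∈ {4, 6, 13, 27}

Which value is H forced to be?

13

The 8 variables together cover exactly {1, 4, 6, 13, 17, 20, 24, 27} — 8 values for 8 variables — and 1 appears only in D's list, so D = 1.
The 7 still-open variables together cover exactly {4, 6, 13, 17, 20, 24, 27} — 7 values for 7 variables — and 17 appears only in G's list, so G = 17.
The 6 still-open variables draw from only 6 values {4, 6, 13, 20, 24, 27}, so each is used; only B can be 24, hence B = 24.
The 5 still-open variables draw from only 5 values {4, 6, 13, 20, 27}, so each is used; only H can be 13, hence H = 13.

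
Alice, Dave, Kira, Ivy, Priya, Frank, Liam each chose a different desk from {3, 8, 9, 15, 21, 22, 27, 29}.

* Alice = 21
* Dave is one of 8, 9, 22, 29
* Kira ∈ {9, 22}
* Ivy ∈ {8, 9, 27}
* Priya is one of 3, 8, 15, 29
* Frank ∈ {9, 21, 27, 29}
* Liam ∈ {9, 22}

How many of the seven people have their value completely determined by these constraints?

Alice must be 21 (only option left). So Frank can't be 21.
Kira and Liam share exactly the 2 values {9, 22}; by pigeonhole those values go to them, so strike 9, 22 from Dave, Ivy, Frank.
Dave, Ivy, Frank between them cover only {8, 27, 29} — a naked triple. Remove those values from Priya.
Determined: Alice=21. The other people each still have more than one consistent value. That makes 1.

1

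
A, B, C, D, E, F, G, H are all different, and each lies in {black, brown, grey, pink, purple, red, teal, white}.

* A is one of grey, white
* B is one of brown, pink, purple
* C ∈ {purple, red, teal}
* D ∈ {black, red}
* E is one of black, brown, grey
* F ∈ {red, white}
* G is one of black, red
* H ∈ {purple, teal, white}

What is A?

The 8 variables together cover exactly {black, brown, grey, pink, purple, red, teal, white} — 8 values for 8 variables — and pink appears only in B's list, so B = pink.
Among the 7 still-open variables, brown fits only E (and all 7 values in {black, brown, grey, purple, red, teal, white} must be used), so E = brown.
The 6 still-open variables draw from only 6 values {black, grey, purple, red, teal, white}, so each is used; only A can be grey, hence A = grey.

grey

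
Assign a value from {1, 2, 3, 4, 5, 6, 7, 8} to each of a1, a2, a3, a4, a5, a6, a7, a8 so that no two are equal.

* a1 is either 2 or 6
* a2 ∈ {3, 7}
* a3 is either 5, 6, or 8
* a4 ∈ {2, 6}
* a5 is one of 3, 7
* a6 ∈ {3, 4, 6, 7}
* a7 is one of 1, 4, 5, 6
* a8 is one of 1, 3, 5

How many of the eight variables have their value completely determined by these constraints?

2

The 8 variables together cover exactly {1, 2, 3, 4, 5, 6, 7, 8} — 8 values for 8 variables — and 8 appears only in a3's list, so a3 = 8.
a1 and a4 between them cover only {2, 6} — a naked pair. Remove those values from a6, a7.
The 2 variables a2 and a5 are confined to {3, 7}, which locks those values in; drop them from a6, a8.
a6 has just one choice, so a6 = 4. Strike 4 from a7.
Determined: a3=8, a6=4. The other variables each still have more than one consistent value. That makes 2.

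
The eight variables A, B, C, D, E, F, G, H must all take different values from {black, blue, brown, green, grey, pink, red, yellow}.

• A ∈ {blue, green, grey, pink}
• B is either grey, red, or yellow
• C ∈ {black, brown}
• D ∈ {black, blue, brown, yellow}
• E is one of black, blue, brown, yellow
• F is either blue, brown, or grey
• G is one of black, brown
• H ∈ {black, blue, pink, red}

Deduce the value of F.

grey

The 8 variables draw from only 8 values {black, blue, brown, green, grey, pink, red, yellow}, so each is used; only A can be green, hence A = green.
The 7 still-open variables together cover exactly {black, blue, brown, grey, pink, red, yellow} — 7 values for 7 variables — and pink appears only in H's list, so H = pink.
The 6 still-open variables together cover exactly {black, blue, brown, grey, red, yellow} — 6 values for 6 variables — and red appears only in B's list, so B = red.
The 5 still-open variables draw from only 5 values {black, blue, brown, grey, yellow}, so each is used; only F can be grey, hence F = grey.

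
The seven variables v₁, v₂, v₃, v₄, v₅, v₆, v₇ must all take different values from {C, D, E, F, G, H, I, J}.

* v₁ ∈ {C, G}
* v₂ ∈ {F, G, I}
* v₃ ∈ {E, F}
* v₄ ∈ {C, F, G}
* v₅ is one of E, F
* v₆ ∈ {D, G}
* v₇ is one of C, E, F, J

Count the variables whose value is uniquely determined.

The 7 variables together cover exactly {C, D, E, F, G, I, J} — 7 values for 7 variables — and D appears only in v₆'s list, so v₆ = D.
The 6 still-open variables together cover exactly {C, E, F, G, I, J} — 6 values for 6 variables — and I appears only in v₂'s list, so v₂ = I.
The 5 still-open variables draw from only 5 values {C, E, F, G, J}, so each is used; only v₇ can be J, hence v₇ = J.
v₃ and v₅ between them cover only {E, F} — a naked pair. Remove those values from v₄.
Determined: v₂=I, v₆=D, v₇=J. The other variables each still have more than one consistent value. That makes 3.

3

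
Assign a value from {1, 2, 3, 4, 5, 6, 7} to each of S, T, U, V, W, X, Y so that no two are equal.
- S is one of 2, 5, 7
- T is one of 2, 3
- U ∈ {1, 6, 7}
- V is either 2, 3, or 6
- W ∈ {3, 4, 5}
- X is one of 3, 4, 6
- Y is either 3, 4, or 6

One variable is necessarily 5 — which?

The 7 variables draw from only 7 values {1, 2, 3, 4, 5, 6, 7}, so each is used; only U can be 1, hence U = 1.
Among the 6 still-open variables, 7 fits only S (and all 6 values in {2, 3, 4, 5, 6, 7} must be used), so S = 7.
The 5 still-open variables draw from only 5 values {2, 3, 4, 5, 6}, so each is used; only W can be 5, hence W = 5.

W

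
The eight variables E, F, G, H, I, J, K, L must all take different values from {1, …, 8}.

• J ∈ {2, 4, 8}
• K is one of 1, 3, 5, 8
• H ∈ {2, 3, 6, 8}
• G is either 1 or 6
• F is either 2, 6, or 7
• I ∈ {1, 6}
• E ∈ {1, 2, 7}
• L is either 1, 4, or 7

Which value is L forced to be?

The 8 variables together cover exactly {1, 2, 3, 4, 5, 6, 7, 8} — 8 values for 8 variables — and 5 appears only in K's list, so K = 5.
The 7 still-open variables together cover exactly {1, 2, 3, 4, 6, 7, 8} — 7 values for 7 variables — and 3 appears only in H's list, so H = 3.
The 6 still-open variables together cover exactly {1, 2, 4, 6, 7, 8} — 6 values for 6 variables — and 8 appears only in J's list, so J = 8.
Among the 5 still-open variables, 4 fits only L (and all 5 values in {1, 2, 4, 6, 7} must be used), so L = 4.

4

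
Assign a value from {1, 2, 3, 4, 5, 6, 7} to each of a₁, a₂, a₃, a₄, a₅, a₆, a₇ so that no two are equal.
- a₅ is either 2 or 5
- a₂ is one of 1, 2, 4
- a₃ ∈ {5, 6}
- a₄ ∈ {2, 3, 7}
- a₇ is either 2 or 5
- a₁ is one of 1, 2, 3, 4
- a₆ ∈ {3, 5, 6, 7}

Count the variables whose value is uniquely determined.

a₅ and a₇ between them cover only {2, 5} — a naked pair. Remove those values from a₁, a₂, a₃, a₄, a₆.
a₃'s domain is down to {6}, so a₃ = 6. Remove 6 from a₆.
The 2 variables a₄ and a₆ are confined to {3, 7}, which locks those values in; drop them from a₁.
Determined: a₃=6. The other variables each still have more than one consistent value. That makes 1.

1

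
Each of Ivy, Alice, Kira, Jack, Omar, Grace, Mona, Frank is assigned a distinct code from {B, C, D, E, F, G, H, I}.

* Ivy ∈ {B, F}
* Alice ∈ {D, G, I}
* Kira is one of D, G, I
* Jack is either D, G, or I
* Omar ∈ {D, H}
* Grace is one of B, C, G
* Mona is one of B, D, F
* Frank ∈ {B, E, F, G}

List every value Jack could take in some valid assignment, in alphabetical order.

D, G, I

Among the 8 variables, C fits only Grace (and all 8 values in {B, C, D, E, F, G, H, I} must be used), so Grace = C.
The 7 still-open variables draw from only 7 values {B, D, E, F, G, H, I}, so each is used; only Frank can be E, hence Frank = E.
Among the 6 still-open variables, H fits only Omar (and all 6 values in {B, D, F, G, H, I} must be used), so Omar = H.
The 3 variables Alice, Kira, Jack are confined to {D, G, I}, which locks those values in; drop them from Mona.
No further eliminations apply; Jack can still be any of D, G, I.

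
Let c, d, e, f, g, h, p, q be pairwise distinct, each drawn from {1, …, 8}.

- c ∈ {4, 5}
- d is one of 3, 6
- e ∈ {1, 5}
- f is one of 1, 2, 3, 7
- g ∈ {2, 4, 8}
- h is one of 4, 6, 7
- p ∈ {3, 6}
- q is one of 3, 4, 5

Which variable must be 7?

The 8 variables draw from only 8 values {1, 2, 3, 4, 5, 6, 7, 8}, so each is used; only g can be 8, hence g = 8.
The 7 still-open variables draw from only 7 values {1, 2, 3, 4, 5, 6, 7}, so each is used; only f can be 2, hence f = 2.
Among the 6 still-open variables, 1 fits only e (and all 6 values in {1, 3, 4, 5, 6, 7} must be used), so e = 1.
The 5 still-open variables draw from only 5 values {3, 4, 5, 6, 7}, so each is used; only h can be 7, hence h = 7.

h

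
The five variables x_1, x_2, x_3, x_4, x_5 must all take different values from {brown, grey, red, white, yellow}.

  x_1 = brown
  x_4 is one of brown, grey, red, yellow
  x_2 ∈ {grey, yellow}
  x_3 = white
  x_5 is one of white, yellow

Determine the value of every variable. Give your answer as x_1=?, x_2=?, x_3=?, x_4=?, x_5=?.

x_1=brown, x_2=grey, x_3=white, x_4=red, x_5=yellow

x_1 has just one choice, so x_1 = brown. Strike brown from x_4.
x_3 has just one choice, so x_3 = white. So x_5 can't be white.
x_5's domain is down to {yellow}, so x_5 = yellow. So x_2, x_4 can't be yellow.
x_2 has just one choice, so x_2 = grey. Strike grey from x_4.
x_4 must be red (only option left).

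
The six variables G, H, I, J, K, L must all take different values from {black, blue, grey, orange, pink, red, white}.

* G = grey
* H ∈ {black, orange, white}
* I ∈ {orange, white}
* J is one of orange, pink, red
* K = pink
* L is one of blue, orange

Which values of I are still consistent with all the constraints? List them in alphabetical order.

G's domain is down to {grey}, so G = grey.
K must be pink (only option left). Remove pink from J.
No further eliminations apply; I can still be any of orange, white.

orange, white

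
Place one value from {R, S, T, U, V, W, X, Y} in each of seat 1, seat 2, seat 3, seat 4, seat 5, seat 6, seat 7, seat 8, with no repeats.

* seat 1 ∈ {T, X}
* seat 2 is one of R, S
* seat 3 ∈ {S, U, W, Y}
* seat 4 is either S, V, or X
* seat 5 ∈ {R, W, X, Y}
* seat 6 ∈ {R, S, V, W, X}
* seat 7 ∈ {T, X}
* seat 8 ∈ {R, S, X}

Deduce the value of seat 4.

The 8 variables draw from only 8 values {R, S, T, U, V, W, X, Y}, so each is used; only seat 3 can be U, hence seat 3 = U.
The 7 still-open variables together cover exactly {R, S, T, V, W, X, Y} — 7 values for 7 variables — and Y appears only in seat 5's list, so seat 5 = Y.
The 6 still-open variables together cover exactly {R, S, T, V, W, X} — 6 values for 6 variables — and W appears only in seat 6's list, so seat 6 = W.
The 5 still-open variables together cover exactly {R, S, T, V, X} — 5 values for 5 variables — and V appears only in seat 4's list, so seat 4 = V.

V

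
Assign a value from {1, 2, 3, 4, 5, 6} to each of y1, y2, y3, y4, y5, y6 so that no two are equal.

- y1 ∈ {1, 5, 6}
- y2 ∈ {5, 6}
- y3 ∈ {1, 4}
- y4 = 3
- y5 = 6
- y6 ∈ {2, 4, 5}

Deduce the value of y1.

1

y4 must be 3 (only option left).
y5's domain is down to {6}, so y5 = 6. So y1, y2 can't be 6.
y2 must be 5 (only option left). So y1, y6 can't be 5.
So y1 = 1.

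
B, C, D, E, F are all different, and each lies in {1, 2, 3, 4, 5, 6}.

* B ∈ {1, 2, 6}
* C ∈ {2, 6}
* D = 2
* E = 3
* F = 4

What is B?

1

D has just one choice, so D = 2. Eliminate 2 elsewhere: B, C.
E has just one choice, so E = 3.
That leaves F = 4.
C's domain is down to {6}, so C = 6. Eliminate 6 elsewhere: B.
So B = 1.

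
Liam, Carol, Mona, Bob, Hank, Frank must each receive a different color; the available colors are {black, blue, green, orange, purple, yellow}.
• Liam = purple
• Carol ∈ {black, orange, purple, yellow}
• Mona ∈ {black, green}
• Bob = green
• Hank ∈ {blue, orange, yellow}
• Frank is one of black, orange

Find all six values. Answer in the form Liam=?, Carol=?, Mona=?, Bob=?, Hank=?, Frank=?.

Liam's domain is down to {purple}, so Liam = purple. Strike purple from Carol.
Bob has just one choice, so Bob = green. Eliminate green elsewhere: Mona.
That leaves Mona = black. Strike black from Carol, Frank.
Frank must be orange (only option left). Strike orange from Carol, Hank.
Carol's domain is down to {yellow}, so Carol = yellow. So Hank can't be yellow.
Hank's domain is down to {blue}, so Hank = blue.

Liam=purple, Carol=yellow, Mona=black, Bob=green, Hank=blue, Frank=orange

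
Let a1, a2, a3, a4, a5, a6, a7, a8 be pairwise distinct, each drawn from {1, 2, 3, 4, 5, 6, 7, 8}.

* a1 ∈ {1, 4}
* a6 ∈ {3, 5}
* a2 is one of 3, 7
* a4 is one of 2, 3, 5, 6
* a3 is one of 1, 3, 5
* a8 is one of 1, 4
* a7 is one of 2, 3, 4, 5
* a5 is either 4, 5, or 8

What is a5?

8

The 8 variables together cover exactly {1, 2, 3, 4, 5, 6, 7, 8} — 8 values for 8 variables — and 6 appears only in a4's list, so a4 = 6.
Among the 7 still-open variables, 2 fits only a7 (and all 7 values in {1, 2, 3, 4, 5, 7, 8} must be used), so a7 = 2.
The 6 still-open variables draw from only 6 values {1, 3, 4, 5, 7, 8}, so each is used; only a2 can be 7, hence a2 = 7.
The 5 still-open variables draw from only 5 values {1, 3, 4, 5, 8}, so each is used; only a5 can be 8, hence a5 = 8.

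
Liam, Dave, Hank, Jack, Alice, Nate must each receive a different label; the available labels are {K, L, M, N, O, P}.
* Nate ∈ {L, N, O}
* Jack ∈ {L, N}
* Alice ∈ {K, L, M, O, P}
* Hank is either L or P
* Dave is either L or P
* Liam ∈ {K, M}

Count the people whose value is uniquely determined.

2

Dave and Hank between them cover only {L, P} — a naked pair. Remove those values from Jack, Alice, Nate.
Jack's domain is down to {N}, so Jack = N. Strike N from Nate.
Nate must be O (only option left). Remove O from Alice.
Determined: Jack=N, Nate=O. The other people each still have more than one consistent value. That makes 2.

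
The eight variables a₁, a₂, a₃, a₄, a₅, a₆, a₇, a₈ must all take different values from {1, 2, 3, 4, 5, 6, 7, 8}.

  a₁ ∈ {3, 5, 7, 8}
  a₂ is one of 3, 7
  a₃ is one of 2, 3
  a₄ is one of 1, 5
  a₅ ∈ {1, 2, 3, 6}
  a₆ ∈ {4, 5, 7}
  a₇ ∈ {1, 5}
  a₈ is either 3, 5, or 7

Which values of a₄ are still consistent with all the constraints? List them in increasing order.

Among the 8 variables, 4 fits only a₆ (and all 8 values in {1, 2, 3, 4, 5, 6, 7, 8} must be used), so a₆ = 4.
Among the 7 still-open variables, 6 fits only a₅ (and all 7 values in {1, 2, 3, 5, 6, 7, 8} must be used), so a₅ = 6.
Among the 6 still-open variables, 2 fits only a₃ (and all 6 values in {1, 2, 3, 5, 7, 8} must be used), so a₃ = 2.
Among the 5 still-open variables, 8 fits only a₁ (and all 5 values in {1, 3, 5, 7, 8} must be used), so a₁ = 8.
The 2 variables a₄ and a₇ are confined to {1, 5}, which locks those values in; drop them from a₈.
No further eliminations apply; a₄ can still be any of 1, 5.

1, 5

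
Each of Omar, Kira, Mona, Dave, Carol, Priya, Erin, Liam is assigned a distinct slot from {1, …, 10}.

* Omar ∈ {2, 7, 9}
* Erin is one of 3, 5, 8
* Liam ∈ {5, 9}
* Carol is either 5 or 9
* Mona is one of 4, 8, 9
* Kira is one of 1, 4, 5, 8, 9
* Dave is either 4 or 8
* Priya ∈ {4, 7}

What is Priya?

Among the 8 variables, 1 fits only Kira (and all 8 values in {1, 2, 3, 4, 5, 7, 8, 9} must be used), so Kira = 1.
The 7 still-open variables draw from only 7 values {2, 3, 4, 5, 7, 8, 9}, so each is used; only Omar can be 2, hence Omar = 2.
Among the 6 still-open variables, 3 fits only Erin (and all 6 values in {3, 4, 5, 7, 8, 9} must be used), so Erin = 3.
The 5 still-open variables draw from only 5 values {4, 5, 7, 8, 9}, so each is used; only Priya can be 7, hence Priya = 7.

7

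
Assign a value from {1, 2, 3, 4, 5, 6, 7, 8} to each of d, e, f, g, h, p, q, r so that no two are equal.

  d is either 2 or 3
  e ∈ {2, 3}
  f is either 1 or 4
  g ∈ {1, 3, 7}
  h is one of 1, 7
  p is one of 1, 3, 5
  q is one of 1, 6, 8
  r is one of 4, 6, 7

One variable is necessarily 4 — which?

Among the 8 variables, 5 fits only p (and all 8 values in {1, 2, 3, 4, 5, 6, 7, 8} must be used), so p = 5.
The 7 still-open variables draw from only 7 values {1, 2, 3, 4, 6, 7, 8}, so each is used; only q can be 8, hence q = 8.
Among the 6 still-open variables, 6 fits only r (and all 6 values in {1, 2, 3, 4, 6, 7} must be used), so r = 6.
The 5 still-open variables together cover exactly {1, 2, 3, 4, 7} — 5 values for 5 variables — and 4 appears only in f's list, so f = 4.

f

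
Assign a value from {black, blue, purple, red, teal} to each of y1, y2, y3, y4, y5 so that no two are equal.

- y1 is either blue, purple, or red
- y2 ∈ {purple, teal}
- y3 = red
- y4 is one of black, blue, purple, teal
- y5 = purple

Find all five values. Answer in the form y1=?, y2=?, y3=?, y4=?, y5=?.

y3's domain is down to {red}, so y3 = red. Eliminate red elsewhere: y1.
That leaves y5 = purple. So y1, y2, y4 can't be purple.
That leaves y1 = blue. So y4 can't be blue.
y2 has just one choice, so y2 = teal. So y4 can't be teal.
y4 has just one choice, so y4 = black.

y1=blue, y2=teal, y3=red, y4=black, y5=purple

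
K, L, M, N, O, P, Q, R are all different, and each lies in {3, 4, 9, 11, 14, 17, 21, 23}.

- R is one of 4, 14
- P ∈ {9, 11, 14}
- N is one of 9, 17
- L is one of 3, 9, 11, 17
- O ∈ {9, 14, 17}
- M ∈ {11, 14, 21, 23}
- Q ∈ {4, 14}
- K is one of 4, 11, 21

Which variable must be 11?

P

The 8 variables draw from only 8 values {3, 4, 9, 11, 14, 17, 21, 23}, so each is used; only L can be 3, hence L = 3.
Among the 7 still-open variables, 23 fits only M (and all 7 values in {4, 9, 11, 14, 17, 21, 23} must be used), so M = 23.
The 6 still-open variables draw from only 6 values {4, 9, 11, 14, 17, 21}, so each is used; only K can be 21, hence K = 21.
Among the 5 still-open variables, 11 fits only P (and all 5 values in {4, 9, 11, 14, 17} must be used), so P = 11.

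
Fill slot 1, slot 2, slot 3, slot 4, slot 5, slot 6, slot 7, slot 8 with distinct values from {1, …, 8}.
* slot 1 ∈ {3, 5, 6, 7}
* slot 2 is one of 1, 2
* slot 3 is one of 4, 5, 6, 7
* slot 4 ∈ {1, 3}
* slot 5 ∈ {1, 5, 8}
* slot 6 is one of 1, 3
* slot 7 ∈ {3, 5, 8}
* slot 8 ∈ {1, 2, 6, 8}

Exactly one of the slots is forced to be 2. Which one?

Among the 8 variables, 4 fits only slot 3 (and all 8 values in {1, 2, 3, 4, 5, 6, 7, 8} must be used), so slot 3 = 4.
The 7 still-open variables draw from only 7 values {1, 2, 3, 5, 6, 7, 8}, so each is used; only slot 1 can be 7, hence slot 1 = 7.
The 6 still-open variables together cover exactly {1, 2, 3, 5, 6, 8} — 6 values for 6 variables — and 6 appears only in slot 8's list, so slot 8 = 6.
Among the 5 still-open variables, 2 fits only slot 2 (and all 5 values in {1, 2, 3, 5, 8} must be used), so slot 2 = 2.

slot 2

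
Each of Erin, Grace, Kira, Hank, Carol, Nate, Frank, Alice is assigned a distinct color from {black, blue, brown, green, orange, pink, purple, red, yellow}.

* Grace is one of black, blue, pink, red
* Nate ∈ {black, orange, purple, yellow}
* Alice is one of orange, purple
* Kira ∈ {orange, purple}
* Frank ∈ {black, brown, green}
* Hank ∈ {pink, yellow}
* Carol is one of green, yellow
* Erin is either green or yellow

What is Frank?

Erin and Carol between them cover only {green, yellow} — a naked pair. Remove those values from Hank, Nate, Frank.
Hank must be pink (only option left). So Grace can't be pink.
Kira and Alice share exactly the 2 values {orange, purple}; by pigeonhole those values go to them, so strike orange, purple from Nate.
Nate's domain is down to {black}, so Nate = black. Eliminate black elsewhere: Grace, Frank.
So Frank = brown.

brown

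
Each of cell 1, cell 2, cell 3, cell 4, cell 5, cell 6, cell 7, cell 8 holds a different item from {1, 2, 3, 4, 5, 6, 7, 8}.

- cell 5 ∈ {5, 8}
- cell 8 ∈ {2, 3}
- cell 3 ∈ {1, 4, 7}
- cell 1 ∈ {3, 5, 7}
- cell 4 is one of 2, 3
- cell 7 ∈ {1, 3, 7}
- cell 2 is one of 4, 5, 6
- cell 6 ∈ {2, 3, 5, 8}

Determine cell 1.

7

Among the 8 variables, 6 fits only cell 2 (and all 8 values in {1, 2, 3, 4, 5, 6, 7, 8} must be used), so cell 2 = 6.
The 7 still-open variables draw from only 7 values {1, 2, 3, 4, 5, 7, 8}, so each is used; only cell 3 can be 4, hence cell 3 = 4.
The 6 still-open variables draw from only 6 values {1, 2, 3, 5, 7, 8}, so each is used; only cell 7 can be 1, hence cell 7 = 1.
Among the 5 still-open variables, 7 fits only cell 1 (and all 5 values in {2, 3, 5, 7, 8} must be used), so cell 1 = 7.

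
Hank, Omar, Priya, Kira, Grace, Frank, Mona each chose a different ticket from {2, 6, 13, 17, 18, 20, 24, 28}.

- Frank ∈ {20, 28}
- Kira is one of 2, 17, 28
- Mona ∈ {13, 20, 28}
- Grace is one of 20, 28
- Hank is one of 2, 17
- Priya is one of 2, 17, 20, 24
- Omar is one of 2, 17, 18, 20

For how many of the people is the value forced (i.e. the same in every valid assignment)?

3

The 7 variables draw from only 7 values {2, 13, 17, 18, 20, 24, 28}, so each is used; only Mona can be 13, hence Mona = 13.
Among the 6 still-open variables, 18 fits only Omar (and all 6 values in {2, 17, 18, 20, 24, 28} must be used), so Omar = 18.
Among the 5 still-open variables, 24 fits only Priya (and all 5 values in {2, 17, 20, 24, 28} must be used), so Priya = 24.
The 2 variables Grace and Frank are confined to {20, 28}, which locks those values in; drop them from Kira.
Determined: Omar=18, Priya=24, Mona=13. The other people each still have more than one consistent value. That makes 3.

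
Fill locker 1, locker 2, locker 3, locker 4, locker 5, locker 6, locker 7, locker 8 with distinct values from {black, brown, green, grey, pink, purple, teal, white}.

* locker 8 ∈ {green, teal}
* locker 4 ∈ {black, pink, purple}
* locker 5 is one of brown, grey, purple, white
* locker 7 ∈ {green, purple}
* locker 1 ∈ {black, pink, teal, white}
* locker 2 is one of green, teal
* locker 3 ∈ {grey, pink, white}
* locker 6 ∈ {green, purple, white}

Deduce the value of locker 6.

The 8 variables draw from only 8 values {black, brown, green, grey, pink, purple, teal, white}, so each is used; only locker 5 can be brown, hence locker 5 = brown.
The 7 still-open variables together cover exactly {black, green, grey, pink, purple, teal, white} — 7 values for 7 variables — and grey appears only in locker 3's list, so locker 3 = grey.
locker 2 and locker 8 share exactly the 2 values {green, teal}; by pigeonhole those values go to them, so strike green, teal from locker 1, locker 6, locker 7.
locker 7 must be purple (only option left). Remove purple from locker 4, locker 6.
So locker 6 = white.

white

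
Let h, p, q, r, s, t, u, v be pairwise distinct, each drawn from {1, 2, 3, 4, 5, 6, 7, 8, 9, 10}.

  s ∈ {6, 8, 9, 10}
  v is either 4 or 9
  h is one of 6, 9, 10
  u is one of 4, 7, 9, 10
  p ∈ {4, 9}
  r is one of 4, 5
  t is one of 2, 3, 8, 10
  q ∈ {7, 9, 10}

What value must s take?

p and v between them cover only {4, 9} — a naked pair. Remove those values from h, q, r, s, u.
r has just one choice, so r = 5.
The 2 variables q and u are confined to {7, 10}, which locks those values in; drop them from h, s, t.
h's domain is down to {6}, so h = 6. So s can't be 6.
So s = 8.

8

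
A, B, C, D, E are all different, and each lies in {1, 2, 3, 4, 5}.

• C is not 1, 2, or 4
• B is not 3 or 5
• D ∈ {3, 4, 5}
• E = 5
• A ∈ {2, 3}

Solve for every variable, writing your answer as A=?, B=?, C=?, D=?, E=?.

E's domain is down to {5}, so E = 5. Remove 5 from C, D.
C must be 3 (only option left). Eliminate 3 elsewhere: A, D.
D must be 4 (only option left). Remove 4 from B.
A has just one choice, so A = 2. Eliminate 2 elsewhere: B.
B's domain is down to {1}, so B = 1.

A=2, B=1, C=3, D=4, E=5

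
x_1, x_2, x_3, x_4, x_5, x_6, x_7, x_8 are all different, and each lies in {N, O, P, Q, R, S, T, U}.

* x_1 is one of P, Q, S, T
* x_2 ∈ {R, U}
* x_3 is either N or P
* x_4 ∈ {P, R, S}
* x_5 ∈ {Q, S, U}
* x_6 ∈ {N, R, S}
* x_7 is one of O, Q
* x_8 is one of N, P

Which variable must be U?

x_2

The 8 variables draw from only 8 values {N, O, P, Q, R, S, T, U}, so each is used; only x_7 can be O, hence x_7 = O.
The 7 still-open variables together cover exactly {N, P, Q, R, S, T, U} — 7 values for 7 variables — and T appears only in x_1's list, so x_1 = T.
Among the 6 still-open variables, Q fits only x_5 (and all 6 values in {N, P, Q, R, S, U} must be used), so x_5 = Q.
The 5 still-open variables together cover exactly {N, P, R, S, U} — 5 values for 5 variables — and U appears only in x_2's list, so x_2 = U.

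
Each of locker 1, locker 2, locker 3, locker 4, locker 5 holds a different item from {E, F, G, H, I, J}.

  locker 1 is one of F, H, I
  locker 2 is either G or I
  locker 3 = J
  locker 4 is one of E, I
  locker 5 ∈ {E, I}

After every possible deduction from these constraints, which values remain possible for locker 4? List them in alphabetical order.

locker 3's domain is down to {J}, so locker 3 = J.
locker 4 and locker 5 between them cover only {E, I} — a naked pair. Remove those values from locker 1, locker 2.
locker 2's domain is down to {G}, so locker 2 = G.
No further eliminations apply; locker 4 can still be any of E, I.

E, I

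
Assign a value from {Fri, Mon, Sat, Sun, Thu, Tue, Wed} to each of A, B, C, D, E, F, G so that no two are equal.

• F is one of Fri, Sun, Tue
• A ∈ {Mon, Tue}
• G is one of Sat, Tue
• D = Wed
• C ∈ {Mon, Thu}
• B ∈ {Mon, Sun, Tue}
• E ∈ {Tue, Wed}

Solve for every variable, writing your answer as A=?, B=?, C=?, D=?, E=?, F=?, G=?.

A=Mon, B=Sun, C=Thu, D=Wed, E=Tue, F=Fri, G=Sat

D's domain is down to {Wed}, so D = Wed. Remove Wed from E.
That leaves E = Tue. Strike Tue from A, B, F, G.
G has just one choice, so G = Sat.
A's domain is down to {Mon}, so A = Mon. Remove Mon from B, C.
B's domain is down to {Sun}, so B = Sun. Eliminate Sun elsewhere: F.
C's domain is down to {Thu}, so C = Thu.
F must be Fri (only option left).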